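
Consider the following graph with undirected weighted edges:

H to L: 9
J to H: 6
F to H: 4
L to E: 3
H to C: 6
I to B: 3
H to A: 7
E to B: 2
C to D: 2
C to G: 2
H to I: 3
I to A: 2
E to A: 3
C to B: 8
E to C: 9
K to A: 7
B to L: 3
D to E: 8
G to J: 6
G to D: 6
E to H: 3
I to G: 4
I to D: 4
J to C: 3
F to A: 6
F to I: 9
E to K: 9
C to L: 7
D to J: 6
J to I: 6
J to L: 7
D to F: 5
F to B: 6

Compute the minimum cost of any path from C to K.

15

Enumerating some paths:
C–D–I–A–K: 2+4+2+7 = 15
C–H–I–A–K: 6+3+2+7 = 18
C–H–E–K: 6+3+9 = 18
C–J–I–A–K: 3+6+2+7 = 18
The minimum is 15 via C–D–I–A–K.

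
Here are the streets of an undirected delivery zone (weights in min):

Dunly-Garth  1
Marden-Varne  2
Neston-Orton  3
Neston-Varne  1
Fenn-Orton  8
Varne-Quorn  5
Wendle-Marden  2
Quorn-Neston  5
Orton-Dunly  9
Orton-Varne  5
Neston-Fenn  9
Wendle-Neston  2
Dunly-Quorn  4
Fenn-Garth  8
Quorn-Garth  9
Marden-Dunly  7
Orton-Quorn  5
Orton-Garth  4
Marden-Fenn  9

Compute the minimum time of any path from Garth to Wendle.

9 min

Running Dijkstra from Garth:
Garth: 0
Dunly: 1  (via Garth)
Orton: 4  (via Garth)
Quorn: 5  (via Dunly)
Neston: 7  (via Orton)
Marden: 8  (via Dunly)
Fenn: 8  (via Garth)
Varne: 8  (via Neston)
Wendle: 9  (via Neston)
Shortest route: Garth → Orton → Neston → Wendle = 9 min.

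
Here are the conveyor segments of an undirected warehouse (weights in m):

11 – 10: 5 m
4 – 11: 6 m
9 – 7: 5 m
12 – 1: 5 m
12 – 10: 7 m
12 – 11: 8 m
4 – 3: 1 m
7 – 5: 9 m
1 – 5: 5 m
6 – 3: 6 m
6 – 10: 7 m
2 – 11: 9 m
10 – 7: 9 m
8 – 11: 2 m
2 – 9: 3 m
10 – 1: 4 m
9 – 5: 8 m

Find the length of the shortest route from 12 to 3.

Running Dijkstra from 12:
12: 0
1: 5  (via 12)
10: 7  (via 12)
11: 8  (via 12)
5: 10  (via 1)
8: 10  (via 11)
4: 14  (via 11)
6: 14  (via 10)
3: 15  (via 4)
Shortest route: 12 → 11 → 4 → 3 = 15 m.

15 m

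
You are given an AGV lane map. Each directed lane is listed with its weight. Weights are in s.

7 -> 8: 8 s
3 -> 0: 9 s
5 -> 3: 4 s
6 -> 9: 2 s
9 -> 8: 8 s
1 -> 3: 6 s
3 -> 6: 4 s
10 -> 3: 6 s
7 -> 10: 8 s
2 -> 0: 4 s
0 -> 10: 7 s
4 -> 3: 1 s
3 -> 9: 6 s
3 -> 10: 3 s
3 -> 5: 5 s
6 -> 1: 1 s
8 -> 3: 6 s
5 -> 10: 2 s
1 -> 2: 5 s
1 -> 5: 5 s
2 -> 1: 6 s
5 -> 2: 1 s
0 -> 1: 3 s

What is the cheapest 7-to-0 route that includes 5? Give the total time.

Best 7 to 5: 7 → 8 → 3 → 5 costing 19
Best 5 to 0: 5 → 2 → 0 costing 5
Total via 5: 19 + 5 = 24 s.

24 s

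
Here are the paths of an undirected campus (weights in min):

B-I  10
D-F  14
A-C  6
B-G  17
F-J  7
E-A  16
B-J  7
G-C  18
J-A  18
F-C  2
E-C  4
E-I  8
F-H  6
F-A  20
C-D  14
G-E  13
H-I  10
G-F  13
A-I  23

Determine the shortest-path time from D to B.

Shortest distances from D:
D: 0
C: 14  (via D)
F: 14  (via D)
E: 18  (via C)
A: 20  (via C)
H: 20  (via F)
J: 21  (via F)
I: 26  (via E)
G: 27  (via F)
B: 28  (via J)
Shortest route: D–F–J–B = 28 min.

28 min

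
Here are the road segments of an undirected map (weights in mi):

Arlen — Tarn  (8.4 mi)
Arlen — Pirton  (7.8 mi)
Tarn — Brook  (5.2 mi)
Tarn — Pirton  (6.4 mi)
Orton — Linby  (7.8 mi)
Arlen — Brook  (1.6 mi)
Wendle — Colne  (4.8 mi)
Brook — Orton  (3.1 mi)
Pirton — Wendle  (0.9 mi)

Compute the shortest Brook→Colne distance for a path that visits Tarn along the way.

Shortest Brook→Tarn: Brook → Tarn = 5.2
Shortest Tarn→Colne: Tarn → Pirton → Wendle → Colne = 12.1
Total via Tarn: 5.2 + 12.1 = 17.3 mi.

17.3 mi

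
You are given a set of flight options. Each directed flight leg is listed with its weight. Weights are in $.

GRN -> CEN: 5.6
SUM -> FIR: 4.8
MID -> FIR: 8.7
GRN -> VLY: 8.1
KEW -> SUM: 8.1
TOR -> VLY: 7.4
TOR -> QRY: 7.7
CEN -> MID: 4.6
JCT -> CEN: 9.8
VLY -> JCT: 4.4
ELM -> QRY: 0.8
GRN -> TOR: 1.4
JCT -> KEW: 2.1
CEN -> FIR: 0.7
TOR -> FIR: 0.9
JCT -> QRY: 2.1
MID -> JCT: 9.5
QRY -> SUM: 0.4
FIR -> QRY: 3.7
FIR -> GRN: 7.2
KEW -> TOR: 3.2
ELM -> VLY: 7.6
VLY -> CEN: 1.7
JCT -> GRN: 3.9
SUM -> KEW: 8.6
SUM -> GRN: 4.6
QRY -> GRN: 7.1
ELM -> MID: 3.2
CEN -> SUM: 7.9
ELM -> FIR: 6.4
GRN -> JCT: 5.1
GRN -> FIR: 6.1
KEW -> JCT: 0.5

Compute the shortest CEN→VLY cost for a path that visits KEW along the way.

Best CEN to KEW: CEN → FIR → QRY → SUM → KEW costing 13.4
Shortest KEW→VLY: KEW → TOR → VLY = 10.6
Total via KEW: 13.4 + 10.6 = $24.

$24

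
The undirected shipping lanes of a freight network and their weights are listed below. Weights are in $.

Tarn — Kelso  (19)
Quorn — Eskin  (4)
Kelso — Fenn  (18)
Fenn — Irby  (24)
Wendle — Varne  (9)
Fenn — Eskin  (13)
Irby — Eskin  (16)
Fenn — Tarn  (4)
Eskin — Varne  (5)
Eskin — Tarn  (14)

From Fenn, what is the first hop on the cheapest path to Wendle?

Eskin

Compare a few routes:
Fenn–Eskin–Varne–Wendle: 13+5+9 = 27
Fenn–Tarn–Eskin–Varne–Wendle: 4+14+5+9 = 32
Fenn–Irby–Eskin–Varne–Wendle: 24+16+5+9 = 54
The minimum is $27 via Fenn–Eskin–Varne–Wendle.
So from Fenn the first move is to Eskin.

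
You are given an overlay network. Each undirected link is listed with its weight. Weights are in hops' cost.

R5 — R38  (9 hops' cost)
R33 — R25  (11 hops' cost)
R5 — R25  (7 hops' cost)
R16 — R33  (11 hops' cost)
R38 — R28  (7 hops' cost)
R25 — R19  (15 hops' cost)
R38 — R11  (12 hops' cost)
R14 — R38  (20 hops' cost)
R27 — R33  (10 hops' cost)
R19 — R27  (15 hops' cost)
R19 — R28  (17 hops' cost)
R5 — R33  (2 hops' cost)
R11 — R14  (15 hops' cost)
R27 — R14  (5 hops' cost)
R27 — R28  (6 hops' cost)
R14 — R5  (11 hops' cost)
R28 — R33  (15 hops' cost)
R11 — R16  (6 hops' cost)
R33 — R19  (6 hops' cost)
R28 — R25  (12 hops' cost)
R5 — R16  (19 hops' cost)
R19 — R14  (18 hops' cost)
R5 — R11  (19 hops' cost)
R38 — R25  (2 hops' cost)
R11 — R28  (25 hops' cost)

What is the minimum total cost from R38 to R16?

18 hops' cost

Enumerating some paths:
R38–R5–R33–R16: 9+2+11 = 22
R38–R11–R16: 12+6 = 18
R38–R25–R5–R33–R16: 2+7+2+11 = 22
R38–R25–R33–R16: 2+11+11 = 24
Cheapest is R38–R11–R16 at 18 hops' cost.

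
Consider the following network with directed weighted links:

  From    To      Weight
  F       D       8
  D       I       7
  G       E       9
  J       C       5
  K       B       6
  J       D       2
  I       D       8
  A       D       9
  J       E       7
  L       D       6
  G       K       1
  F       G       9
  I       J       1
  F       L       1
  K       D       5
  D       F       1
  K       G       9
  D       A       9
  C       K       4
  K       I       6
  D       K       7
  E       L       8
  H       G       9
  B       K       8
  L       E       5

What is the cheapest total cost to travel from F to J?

Enumerating some paths:
F–L–D–I–J: 1+6+7+1 = 15
F–G–K–I–J: 9+1+6+1 = 17
F–D–I–J: 8+7+1 = 16
The minimum is 15 via F–L–D–I–J.

15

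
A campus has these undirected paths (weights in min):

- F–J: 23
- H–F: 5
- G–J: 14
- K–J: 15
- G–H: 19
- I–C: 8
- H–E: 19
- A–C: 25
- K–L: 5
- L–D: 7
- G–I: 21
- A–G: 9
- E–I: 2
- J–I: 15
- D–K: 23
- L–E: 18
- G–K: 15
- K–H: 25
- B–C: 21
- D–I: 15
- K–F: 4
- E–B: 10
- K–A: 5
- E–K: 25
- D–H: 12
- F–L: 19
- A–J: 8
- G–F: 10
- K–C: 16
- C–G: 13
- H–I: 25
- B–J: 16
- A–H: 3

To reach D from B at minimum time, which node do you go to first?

E

Candidate routes:
B → E → L → D: 10+18+7 = 35
B → E → I → D: 10+2+15 = 27
Cheapest is B → E → I → D at 27 min.
So from B the first move is to E.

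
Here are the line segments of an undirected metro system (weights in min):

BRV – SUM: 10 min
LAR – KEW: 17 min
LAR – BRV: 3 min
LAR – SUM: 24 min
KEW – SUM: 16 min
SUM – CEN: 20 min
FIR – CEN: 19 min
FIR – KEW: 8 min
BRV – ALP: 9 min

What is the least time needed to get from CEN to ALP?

39 min

Candidate routes:
CEN → SUM → LAR → BRV → ALP: 20+24+3+9 = 56
CEN → FIR → KEW → LAR → BRV → ALP: 19+8+17+3+9 = 56
CEN → SUM → BRV → ALP: 20+10+9 = 39
Cheapest is CEN → SUM → BRV → ALP at 39 min.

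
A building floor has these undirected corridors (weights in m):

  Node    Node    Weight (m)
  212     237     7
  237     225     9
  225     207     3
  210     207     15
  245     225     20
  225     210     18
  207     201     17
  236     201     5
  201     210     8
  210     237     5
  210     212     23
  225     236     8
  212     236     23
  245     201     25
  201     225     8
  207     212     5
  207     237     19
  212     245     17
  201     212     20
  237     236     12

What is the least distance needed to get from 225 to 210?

Running Dijkstra from 225:
225: 0
207: 3  (via 225)
212: 8  (via 207)
236: 8  (via 225)
201: 8  (via 225)
237: 9  (via 225)
210: 14  (via 237)
Shortest route: 225–237–210 = 14 m.

14 m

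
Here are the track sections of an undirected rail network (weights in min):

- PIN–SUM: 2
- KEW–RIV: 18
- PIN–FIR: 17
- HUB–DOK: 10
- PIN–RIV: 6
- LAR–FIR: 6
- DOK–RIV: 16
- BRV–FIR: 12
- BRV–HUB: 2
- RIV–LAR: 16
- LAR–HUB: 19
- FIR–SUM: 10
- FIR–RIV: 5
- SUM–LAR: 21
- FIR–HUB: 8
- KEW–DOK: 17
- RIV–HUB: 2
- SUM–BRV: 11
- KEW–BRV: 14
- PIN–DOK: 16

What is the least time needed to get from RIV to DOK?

Running Dijkstra from RIV:
RIV: 0
HUB: 2  (via RIV)
BRV: 4  (via HUB)
FIR: 5  (via RIV)
PIN: 6  (via RIV)
SUM: 8  (via PIN)
LAR: 11  (via FIR)
DOK: 12  (via HUB)
Shortest route: RIV → HUB → DOK = 12 min.

12 min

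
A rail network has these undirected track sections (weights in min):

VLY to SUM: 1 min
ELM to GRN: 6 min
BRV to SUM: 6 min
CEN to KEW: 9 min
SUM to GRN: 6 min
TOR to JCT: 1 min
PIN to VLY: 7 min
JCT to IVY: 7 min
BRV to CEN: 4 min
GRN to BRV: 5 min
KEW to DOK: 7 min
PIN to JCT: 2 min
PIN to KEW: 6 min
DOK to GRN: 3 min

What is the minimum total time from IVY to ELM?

29 min

Enumerating some paths:
IVY - JCT - PIN - VLY - SUM - BRV - GRN - ELM: 7+2+7+1+6+5+6 = 34
IVY - JCT - PIN - VLY - SUM - GRN - ELM: 7+2+7+1+6+6 = 29
IVY - JCT - PIN - KEW - DOK - GRN - ELM: 7+2+6+7+3+6 = 31
The minimum is 29 min via IVY - JCT - PIN - VLY - SUM - GRN - ELM.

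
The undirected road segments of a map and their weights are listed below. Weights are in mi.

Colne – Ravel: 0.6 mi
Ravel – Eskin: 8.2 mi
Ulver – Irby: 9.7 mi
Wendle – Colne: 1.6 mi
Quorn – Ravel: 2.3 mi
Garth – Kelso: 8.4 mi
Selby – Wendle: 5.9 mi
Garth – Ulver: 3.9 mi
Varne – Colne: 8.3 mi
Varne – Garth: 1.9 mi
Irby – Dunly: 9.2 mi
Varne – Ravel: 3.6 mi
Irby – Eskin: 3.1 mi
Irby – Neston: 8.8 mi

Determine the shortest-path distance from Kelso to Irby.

Compare a few routes:
Kelso → Garth → Ulver → Irby: 8.4+3.9+9.7 = 22
Kelso → Garth → Varne → Ravel → Eskin → Irby: 8.4+1.9+3.6+8.2+3.1 = 25.2
The minimum is 22 mi via Kelso → Garth → Ulver → Irby.

22 mi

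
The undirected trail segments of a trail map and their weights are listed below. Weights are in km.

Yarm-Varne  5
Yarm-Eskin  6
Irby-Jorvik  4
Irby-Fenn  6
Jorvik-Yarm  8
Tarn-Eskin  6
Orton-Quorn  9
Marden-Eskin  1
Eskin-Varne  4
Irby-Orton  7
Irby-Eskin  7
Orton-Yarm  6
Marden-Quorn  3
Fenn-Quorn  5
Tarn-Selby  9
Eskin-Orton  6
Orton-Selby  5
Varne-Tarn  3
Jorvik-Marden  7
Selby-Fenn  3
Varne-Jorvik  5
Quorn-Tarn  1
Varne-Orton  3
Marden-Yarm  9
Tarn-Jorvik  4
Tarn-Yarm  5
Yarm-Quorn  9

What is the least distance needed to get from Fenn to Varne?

9 km

Enumerating some paths:
Fenn → Selby → Orton → Varne: 3+5+3 = 11
Fenn → Quorn → Tarn → Varne: 5+1+3 = 9
Cheapest is Fenn → Quorn → Tarn → Varne at 9 km.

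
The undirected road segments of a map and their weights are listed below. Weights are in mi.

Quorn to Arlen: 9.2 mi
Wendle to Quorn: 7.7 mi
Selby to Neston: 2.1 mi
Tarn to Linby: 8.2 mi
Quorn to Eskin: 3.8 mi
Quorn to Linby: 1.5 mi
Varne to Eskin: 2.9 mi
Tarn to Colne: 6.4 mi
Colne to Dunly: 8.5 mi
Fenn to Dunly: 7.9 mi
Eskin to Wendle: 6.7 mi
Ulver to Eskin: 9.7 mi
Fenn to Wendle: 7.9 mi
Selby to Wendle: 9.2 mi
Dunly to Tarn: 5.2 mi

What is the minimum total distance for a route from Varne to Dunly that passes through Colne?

31.3 mi

Shortest Varne→Colne: Varne → Eskin → Quorn → Linby → Tarn → Colne = 22.8
Shortest Colne→Dunly: Colne → Dunly = 8.5
Total via Colne: 22.8 + 8.5 = 31.3 mi.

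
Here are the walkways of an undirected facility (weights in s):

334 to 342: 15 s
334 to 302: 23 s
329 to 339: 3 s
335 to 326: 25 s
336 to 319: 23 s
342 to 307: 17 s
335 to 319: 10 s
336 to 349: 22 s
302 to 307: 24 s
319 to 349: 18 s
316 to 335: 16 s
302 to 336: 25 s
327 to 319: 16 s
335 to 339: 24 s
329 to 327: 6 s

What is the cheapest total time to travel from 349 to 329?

40 s

Running Dijkstra from 349:
349: 0
319: 18  (via 349)
336: 22  (via 349)
335: 28  (via 319)
327: 34  (via 319)
329: 40  (via 327)
Shortest route: 349–319–327–329 = 40 s.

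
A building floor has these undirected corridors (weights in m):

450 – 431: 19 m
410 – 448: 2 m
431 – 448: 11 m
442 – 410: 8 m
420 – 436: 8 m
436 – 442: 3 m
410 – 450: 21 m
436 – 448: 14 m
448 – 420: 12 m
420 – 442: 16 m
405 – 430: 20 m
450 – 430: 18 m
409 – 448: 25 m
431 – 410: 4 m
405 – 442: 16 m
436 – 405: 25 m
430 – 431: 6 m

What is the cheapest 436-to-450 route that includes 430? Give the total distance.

39 m

Shortest 436→430: 436 → 442 → 410 → 431 → 430 = 21
Best 430 to 450: 430 → 450 costing 18
Total via 430: 21 + 18 = 39 m.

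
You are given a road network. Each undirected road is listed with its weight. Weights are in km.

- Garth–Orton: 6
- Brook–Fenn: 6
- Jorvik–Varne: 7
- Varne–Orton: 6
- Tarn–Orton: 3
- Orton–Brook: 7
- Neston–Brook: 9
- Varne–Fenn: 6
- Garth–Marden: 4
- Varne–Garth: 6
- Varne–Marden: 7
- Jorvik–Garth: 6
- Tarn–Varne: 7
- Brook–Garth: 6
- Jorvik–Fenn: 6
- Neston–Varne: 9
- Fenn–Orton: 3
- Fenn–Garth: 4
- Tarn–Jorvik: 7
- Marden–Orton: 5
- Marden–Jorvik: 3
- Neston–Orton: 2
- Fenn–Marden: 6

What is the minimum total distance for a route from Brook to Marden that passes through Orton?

12 km

Shortest Brook→Orton: Brook → Orton = 7
Best Orton to Marden: Orton → Marden costing 5
Total via Orton: 7 + 5 = 12 km.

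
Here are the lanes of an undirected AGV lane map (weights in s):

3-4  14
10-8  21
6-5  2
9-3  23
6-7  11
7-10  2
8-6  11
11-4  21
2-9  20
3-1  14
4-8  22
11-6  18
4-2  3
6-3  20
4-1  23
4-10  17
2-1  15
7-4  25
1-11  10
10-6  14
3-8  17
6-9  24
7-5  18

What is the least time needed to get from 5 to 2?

Shortest distances from 5:
5: 0
6: 2  (via 5)
7: 13  (via 6)
8: 13  (via 6)
10: 15  (via 7)
11: 20  (via 6)
3: 22  (via 6)
9: 26  (via 6)
1: 30  (via 11)
4: 32  (via 10)
2: 35  (via 4)
Shortest route: 5–6–7–10–4–2 = 35 s.

35 s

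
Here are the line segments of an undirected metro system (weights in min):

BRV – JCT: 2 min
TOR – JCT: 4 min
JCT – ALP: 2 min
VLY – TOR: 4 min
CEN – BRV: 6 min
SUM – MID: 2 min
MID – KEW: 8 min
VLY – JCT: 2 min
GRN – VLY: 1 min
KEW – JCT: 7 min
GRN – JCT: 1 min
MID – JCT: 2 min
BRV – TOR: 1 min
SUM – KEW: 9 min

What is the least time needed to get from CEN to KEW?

Settle nodes by increasing distance from CEN:
CEN: 0
BRV: 6  (via CEN)
TOR: 7  (via BRV)
JCT: 8  (via BRV)
GRN: 9  (via JCT)
VLY: 10  (via JCT)
MID: 10  (via JCT)
ALP: 10  (via JCT)
SUM: 12  (via MID)
KEW: 15  (via JCT)
Shortest route: CEN → BRV → JCT → KEW = 15 min.

15 min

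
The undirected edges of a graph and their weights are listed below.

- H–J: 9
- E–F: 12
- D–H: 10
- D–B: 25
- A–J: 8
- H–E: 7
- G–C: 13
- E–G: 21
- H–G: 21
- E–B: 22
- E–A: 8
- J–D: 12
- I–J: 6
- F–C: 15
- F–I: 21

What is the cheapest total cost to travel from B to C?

Settle nodes by increasing distance from B:
B: 0
E: 22  (via B)
D: 25  (via B)
H: 29  (via E)
A: 30  (via E)
F: 34  (via E)
J: 37  (via D)
G: 43  (via E)
I: 43  (via J)
C: 49  (via F)
Shortest route: B → E → F → C = 49.

49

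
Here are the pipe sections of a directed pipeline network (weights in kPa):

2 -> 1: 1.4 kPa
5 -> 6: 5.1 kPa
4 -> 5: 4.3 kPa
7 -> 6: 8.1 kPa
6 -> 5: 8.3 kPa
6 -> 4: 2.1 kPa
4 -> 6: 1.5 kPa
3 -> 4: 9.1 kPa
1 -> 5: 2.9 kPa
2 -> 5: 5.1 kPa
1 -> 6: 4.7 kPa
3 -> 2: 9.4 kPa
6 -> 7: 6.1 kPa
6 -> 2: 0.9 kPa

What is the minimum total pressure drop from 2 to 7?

Shortest distances from 2:
2: 0
1: 1.4  (via 2)
5: 4.3  (via 1)
6: 6.1  (via 1)
4: 8.2  (via 6)
7: 12.2  (via 6)
Shortest route: 2 → 1 → 6 → 7 = 12.2 kPa.

12.2 kPa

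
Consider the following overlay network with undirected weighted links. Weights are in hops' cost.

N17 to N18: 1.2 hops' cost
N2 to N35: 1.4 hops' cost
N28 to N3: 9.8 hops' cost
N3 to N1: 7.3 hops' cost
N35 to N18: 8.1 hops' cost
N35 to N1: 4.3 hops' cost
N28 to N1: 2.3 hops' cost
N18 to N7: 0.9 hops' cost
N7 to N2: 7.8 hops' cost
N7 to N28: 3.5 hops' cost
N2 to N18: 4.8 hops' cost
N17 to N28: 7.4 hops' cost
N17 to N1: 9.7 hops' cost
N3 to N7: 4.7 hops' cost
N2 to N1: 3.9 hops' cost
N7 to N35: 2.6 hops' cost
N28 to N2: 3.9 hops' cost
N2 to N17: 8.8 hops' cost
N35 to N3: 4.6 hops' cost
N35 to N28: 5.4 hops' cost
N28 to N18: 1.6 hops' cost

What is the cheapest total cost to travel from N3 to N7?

Enumerating some paths:
N3 → N7: 4.7 = 4.7
N3 → N35 → N7: 4.6+2.6 = 7.2
The minimum is 4.7 hops' cost via N3 → N7.

4.7 hops' cost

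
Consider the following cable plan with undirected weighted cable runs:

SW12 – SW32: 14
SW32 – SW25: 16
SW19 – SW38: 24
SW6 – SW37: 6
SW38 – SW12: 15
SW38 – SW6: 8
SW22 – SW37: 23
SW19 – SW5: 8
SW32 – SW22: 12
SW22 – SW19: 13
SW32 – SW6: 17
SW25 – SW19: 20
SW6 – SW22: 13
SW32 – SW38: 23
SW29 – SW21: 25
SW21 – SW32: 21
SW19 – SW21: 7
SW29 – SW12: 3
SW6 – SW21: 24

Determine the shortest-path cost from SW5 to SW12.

Running Dijkstra from SW5:
SW5: 0
SW19: 8  (via SW5)
SW21: 15  (via SW19)
SW22: 21  (via SW19)
SW25: 28  (via SW19)
SW38: 32  (via SW19)
SW32: 33  (via SW22)
SW6: 34  (via SW22)
SW29: 40  (via SW21)
SW37: 40  (via SW6)
SW12: 43  (via SW29)
Shortest route: SW5–SW19–SW21–SW29–SW12 = 43.

43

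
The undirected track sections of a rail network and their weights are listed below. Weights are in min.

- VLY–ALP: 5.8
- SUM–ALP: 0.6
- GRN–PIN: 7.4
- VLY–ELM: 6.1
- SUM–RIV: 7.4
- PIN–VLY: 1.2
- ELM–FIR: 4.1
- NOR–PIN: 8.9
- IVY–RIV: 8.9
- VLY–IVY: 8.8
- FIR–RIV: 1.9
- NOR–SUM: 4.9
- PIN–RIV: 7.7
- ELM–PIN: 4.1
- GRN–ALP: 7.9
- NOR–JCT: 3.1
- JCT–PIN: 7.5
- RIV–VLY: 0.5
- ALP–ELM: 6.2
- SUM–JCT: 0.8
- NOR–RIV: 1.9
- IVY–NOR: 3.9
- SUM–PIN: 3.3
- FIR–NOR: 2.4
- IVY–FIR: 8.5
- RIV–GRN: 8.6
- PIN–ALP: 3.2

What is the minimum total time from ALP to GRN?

7.9 min

Shortest distances from ALP:
ALP: 0
SUM: 0.6  (via ALP)
JCT: 1.4  (via SUM)
PIN: 3.2  (via ALP)
VLY: 4.4  (via PIN)
NOR: 4.5  (via JCT)
RIV: 4.9  (via VLY)
ELM: 6.2  (via ALP)
FIR: 6.8  (via RIV)
GRN: 7.9  (via ALP)
Shortest route: ALP → GRN = 7.9 min.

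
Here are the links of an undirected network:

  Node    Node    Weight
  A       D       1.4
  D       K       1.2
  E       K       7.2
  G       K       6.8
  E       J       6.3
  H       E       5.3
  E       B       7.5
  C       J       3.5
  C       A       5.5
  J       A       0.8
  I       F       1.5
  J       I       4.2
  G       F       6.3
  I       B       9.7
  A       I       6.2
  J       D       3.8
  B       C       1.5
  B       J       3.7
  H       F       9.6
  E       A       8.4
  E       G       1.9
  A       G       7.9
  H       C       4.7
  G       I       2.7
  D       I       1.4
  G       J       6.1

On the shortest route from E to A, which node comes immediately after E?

J

Candidate routes:
E - G - J - A: 1.9+6.1+0.8 = 8.8
E - J - A: 6.3+0.8 = 7.1
E - G - I - D - A: 1.9+2.7+1.4+1.4 = 7.4
E - A: 8.4 = 8.4
The minimum is 7.1 via E - J - A.
So from E the first move is to J.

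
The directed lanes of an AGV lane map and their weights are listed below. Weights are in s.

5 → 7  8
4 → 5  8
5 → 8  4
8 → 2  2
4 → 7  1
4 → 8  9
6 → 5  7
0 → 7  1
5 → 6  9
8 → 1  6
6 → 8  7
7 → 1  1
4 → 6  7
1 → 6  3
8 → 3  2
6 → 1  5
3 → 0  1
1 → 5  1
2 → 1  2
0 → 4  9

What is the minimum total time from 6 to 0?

10 s

Shortest distances from 6:
6: 0
1: 5  (via 6)
5: 6  (via 1)
8: 7  (via 6)
2: 9  (via 8)
3: 9  (via 8)
0: 10  (via 3)
Shortest route: 6–8–3–0 = 10 s.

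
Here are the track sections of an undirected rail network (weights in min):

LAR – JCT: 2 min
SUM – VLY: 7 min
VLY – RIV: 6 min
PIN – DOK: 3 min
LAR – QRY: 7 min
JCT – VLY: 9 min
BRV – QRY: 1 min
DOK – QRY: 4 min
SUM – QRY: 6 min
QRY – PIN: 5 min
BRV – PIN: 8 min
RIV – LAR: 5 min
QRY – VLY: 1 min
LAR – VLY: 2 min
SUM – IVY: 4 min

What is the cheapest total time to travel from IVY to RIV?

Enumerating some paths:
IVY → SUM → QRY → VLY → LAR → RIV: 4+6+1+2+5 = 18
IVY → SUM → VLY → LAR → RIV: 4+7+2+5 = 18
IVY → SUM → VLY → RIV: 4+7+6 = 17
Cheapest is IVY → SUM → VLY → RIV at 17 min.

17 min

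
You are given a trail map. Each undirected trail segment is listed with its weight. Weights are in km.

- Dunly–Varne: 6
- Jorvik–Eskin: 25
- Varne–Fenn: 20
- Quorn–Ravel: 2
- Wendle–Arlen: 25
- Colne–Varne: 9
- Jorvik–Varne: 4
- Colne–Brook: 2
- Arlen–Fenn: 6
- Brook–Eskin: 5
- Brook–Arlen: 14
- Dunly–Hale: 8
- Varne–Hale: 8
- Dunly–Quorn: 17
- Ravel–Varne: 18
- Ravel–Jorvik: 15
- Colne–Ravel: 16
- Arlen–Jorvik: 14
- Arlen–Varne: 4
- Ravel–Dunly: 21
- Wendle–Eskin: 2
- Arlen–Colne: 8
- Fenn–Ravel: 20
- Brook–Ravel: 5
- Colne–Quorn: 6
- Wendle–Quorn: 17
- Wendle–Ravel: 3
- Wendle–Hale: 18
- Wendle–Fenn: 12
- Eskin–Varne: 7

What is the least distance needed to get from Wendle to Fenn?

Enumerating some paths:
Wendle - Eskin - Brook - Colne - Arlen - Fenn: 2+5+2+8+6 = 23
Wendle - Fenn: 12 = 12
Wendle - Eskin - Varne - Arlen - Fenn: 2+7+4+6 = 19
The minimum is 12 km via Wendle - Fenn.

12 km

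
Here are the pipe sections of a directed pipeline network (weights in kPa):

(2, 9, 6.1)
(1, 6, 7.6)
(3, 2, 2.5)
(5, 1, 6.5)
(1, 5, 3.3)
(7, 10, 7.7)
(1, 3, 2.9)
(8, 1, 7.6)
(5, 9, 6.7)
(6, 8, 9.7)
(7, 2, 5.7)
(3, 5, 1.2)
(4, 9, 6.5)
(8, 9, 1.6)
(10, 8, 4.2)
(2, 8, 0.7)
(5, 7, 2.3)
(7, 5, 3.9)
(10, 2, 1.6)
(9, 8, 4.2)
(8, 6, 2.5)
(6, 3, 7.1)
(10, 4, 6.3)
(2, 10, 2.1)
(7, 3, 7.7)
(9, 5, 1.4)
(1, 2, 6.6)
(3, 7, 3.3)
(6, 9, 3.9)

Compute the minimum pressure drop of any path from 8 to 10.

13 kPa

Shortest distances from 8:
8: 0
9: 1.6  (via 8)
6: 2.5  (via 8)
5: 3  (via 9)
7: 5.3  (via 5)
1: 7.6  (via 8)
3: 9.6  (via 6)
2: 11  (via 7)
10: 13  (via 7)
Shortest route: 8 → 9 → 5 → 7 → 10 = 13 kPa.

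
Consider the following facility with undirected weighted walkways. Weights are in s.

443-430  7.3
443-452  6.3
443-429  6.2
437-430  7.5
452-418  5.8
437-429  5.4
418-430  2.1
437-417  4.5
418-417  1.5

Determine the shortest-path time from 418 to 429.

11.4 s

Compare a few routes:
418–430–437–429: 2.1+7.5+5.4 = 15
418–417–437–429: 1.5+4.5+5.4 = 11.4
The minimum is 11.4 s via 418–417–437–429.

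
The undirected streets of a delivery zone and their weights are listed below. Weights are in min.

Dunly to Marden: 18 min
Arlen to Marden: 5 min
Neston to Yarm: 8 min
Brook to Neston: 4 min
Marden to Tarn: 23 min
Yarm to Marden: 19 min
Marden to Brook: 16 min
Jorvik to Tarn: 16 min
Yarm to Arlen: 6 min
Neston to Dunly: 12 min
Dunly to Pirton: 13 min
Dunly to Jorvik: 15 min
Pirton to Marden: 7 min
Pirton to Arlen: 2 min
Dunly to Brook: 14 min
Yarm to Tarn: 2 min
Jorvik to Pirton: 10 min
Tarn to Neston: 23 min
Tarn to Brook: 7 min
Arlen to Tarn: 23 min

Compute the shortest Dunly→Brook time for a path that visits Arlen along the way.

30 min

Best Dunly to Arlen: Dunly → Pirton → Arlen costing 15
Best Arlen to Brook: Arlen → Yarm → Tarn → Brook costing 15
Total via Arlen: 15 + 15 = 30 min.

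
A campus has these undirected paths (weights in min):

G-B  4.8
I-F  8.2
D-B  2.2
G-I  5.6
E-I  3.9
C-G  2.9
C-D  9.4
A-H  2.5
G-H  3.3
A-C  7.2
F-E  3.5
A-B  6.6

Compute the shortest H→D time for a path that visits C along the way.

15.6 min

Best H to C: H → G → C costing 6.2
Shortest C→D: C → D = 9.4
Total via C: 6.2 + 9.4 = 15.6 min.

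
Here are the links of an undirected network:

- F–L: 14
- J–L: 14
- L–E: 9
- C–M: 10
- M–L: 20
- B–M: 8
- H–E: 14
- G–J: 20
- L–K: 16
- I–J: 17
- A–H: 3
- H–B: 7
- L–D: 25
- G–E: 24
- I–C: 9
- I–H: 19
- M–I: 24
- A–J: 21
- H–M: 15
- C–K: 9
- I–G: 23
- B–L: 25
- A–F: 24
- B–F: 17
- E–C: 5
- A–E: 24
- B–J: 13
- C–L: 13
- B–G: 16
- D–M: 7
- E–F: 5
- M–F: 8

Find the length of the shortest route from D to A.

25

Shortest distances from D:
D: 0
M: 7  (via D)
B: 15  (via M)
F: 15  (via M)
C: 17  (via M)
E: 20  (via F)
H: 22  (via M)
A: 25  (via H)
Shortest route: D–M–H–A = 25.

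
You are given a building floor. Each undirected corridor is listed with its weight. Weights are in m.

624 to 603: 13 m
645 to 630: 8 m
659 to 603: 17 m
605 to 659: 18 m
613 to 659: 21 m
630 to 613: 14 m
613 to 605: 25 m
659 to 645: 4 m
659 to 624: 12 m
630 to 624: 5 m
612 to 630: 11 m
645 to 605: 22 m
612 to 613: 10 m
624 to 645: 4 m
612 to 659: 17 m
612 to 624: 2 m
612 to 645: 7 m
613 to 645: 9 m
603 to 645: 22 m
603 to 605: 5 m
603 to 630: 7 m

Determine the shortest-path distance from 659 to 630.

12 m

Compare a few routes:
659 → 645 → 630: 4+8 = 12
659 → 645 → 624 → 630: 4+4+5 = 13
The minimum is 12 m via 659 → 645 → 630.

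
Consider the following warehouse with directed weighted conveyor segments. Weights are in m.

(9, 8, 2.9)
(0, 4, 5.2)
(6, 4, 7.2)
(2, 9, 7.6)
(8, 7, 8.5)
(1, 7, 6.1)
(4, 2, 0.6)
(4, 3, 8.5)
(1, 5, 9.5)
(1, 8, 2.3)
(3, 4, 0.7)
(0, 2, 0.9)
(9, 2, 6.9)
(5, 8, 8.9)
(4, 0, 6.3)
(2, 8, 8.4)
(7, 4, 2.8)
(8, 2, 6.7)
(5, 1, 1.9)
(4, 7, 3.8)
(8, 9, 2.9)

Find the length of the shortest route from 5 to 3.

Enumerating some paths:
5–1–7–4–3: 1.9+6.1+2.8+8.5 = 19.3
5–1–8–7–4–3: 1.9+2.3+8.5+2.8+8.5 = 24
The minimum is 19.3 m via 5–1–7–4–3.

19.3 m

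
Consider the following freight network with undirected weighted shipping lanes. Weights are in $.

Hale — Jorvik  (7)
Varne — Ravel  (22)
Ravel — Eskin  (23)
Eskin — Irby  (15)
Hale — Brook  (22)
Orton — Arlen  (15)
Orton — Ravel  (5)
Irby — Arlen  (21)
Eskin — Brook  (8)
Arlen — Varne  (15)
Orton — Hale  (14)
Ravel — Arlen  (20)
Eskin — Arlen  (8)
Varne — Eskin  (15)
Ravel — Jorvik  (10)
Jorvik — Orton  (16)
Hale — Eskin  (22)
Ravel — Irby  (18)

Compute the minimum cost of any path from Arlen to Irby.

$21

Shortest distances from Arlen:
Arlen: 0
Eskin: 8  (via Arlen)
Varne: 15  (via Arlen)
Orton: 15  (via Arlen)
Brook: 16  (via Eskin)
Ravel: 20  (via Arlen)
Irby: 21  (via Arlen)
Shortest route: Arlen → Irby = $21.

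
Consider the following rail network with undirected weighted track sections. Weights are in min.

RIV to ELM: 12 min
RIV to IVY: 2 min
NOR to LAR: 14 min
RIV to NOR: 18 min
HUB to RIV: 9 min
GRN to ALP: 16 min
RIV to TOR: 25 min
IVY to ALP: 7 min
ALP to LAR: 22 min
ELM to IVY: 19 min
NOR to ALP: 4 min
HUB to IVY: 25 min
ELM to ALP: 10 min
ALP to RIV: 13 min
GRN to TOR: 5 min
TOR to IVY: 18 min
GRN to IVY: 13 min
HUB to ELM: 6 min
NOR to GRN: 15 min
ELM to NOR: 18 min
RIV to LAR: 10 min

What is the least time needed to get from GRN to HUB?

Enumerating some paths:
GRN - TOR - IVY - RIV - HUB: 5+18+2+9 = 34
GRN - IVY - RIV - HUB: 13+2+9 = 24
GRN - ALP - ELM - HUB: 16+10+6 = 32
GRN - IVY - RIV - ELM - HUB: 13+2+12+6 = 33
Cheapest is GRN - IVY - RIV - HUB at 24 min.

24 min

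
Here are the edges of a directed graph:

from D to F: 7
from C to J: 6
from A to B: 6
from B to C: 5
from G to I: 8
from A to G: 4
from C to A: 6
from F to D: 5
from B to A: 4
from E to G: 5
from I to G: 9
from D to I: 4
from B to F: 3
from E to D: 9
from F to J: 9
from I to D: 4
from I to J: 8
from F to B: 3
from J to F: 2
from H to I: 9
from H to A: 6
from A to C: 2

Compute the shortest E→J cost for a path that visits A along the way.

31

Best E to A: E–D–F–B–A costing 23
Best A to J: A–C–J costing 8
Total via A: 23 + 8 = 31.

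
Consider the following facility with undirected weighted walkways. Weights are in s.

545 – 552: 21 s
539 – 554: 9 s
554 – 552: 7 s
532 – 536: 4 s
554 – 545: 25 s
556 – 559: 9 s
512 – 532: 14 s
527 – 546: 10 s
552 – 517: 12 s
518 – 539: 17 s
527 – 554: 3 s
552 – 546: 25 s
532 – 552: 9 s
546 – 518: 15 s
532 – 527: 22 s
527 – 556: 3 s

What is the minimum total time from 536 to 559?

35 s

Compare a few routes:
536 - 532 - 552 - 545 - 554 - 527 - 556 - 559: 4+9+21+25+3+3+9 = 74
536 - 532 - 552 - 554 - 527 - 556 - 559: 4+9+7+3+3+9 = 35
536 - 532 - 552 - 546 - 527 - 556 - 559: 4+9+25+10+3+9 = 60
536 - 532 - 527 - 556 - 559: 4+22+3+9 = 38
Cheapest is 536 - 532 - 552 - 554 - 527 - 556 - 559 at 35 s.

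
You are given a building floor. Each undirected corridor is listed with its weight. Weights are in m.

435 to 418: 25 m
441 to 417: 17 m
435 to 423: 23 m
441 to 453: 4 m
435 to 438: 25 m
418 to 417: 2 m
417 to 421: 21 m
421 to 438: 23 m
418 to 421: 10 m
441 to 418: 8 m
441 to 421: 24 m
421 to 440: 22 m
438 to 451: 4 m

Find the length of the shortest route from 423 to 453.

60 m

Settle nodes by increasing distance from 423:
423: 0
435: 23  (via 423)
438: 48  (via 435)
418: 48  (via 435)
417: 50  (via 418)
451: 52  (via 438)
441: 56  (via 418)
421: 58  (via 418)
453: 60  (via 441)
Shortest route: 423 → 435 → 418 → 441 → 453 = 60 m.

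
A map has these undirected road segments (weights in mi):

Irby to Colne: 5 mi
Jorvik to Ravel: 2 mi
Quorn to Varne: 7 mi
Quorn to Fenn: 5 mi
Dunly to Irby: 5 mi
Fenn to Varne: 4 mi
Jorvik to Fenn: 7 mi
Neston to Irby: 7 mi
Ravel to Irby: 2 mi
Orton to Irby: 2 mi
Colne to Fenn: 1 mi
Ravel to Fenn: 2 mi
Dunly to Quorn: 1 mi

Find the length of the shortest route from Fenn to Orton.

Enumerating some paths:
Fenn → Jorvik → Ravel → Irby → Orton: 7+2+2+2 = 13
Fenn → Quorn → Dunly → Irby → Orton: 5+1+5+2 = 13
Fenn → Colne → Irby → Orton: 1+5+2 = 8
Fenn → Ravel → Irby → Orton: 2+2+2 = 6
Cheapest is Fenn → Ravel → Irby → Orton at 6 mi.

6 mi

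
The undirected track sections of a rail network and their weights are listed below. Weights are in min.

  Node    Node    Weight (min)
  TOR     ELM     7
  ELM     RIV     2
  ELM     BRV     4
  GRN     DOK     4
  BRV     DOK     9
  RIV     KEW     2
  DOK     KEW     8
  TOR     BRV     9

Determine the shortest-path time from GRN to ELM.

Compare a few routes:
GRN - DOK - BRV - TOR - ELM: 4+9+9+7 = 29
GRN - DOK - KEW - RIV - ELM: 4+8+2+2 = 16
GRN - DOK - BRV - ELM: 4+9+4 = 17
The minimum is 16 min via GRN - DOK - KEW - RIV - ELM.

16 min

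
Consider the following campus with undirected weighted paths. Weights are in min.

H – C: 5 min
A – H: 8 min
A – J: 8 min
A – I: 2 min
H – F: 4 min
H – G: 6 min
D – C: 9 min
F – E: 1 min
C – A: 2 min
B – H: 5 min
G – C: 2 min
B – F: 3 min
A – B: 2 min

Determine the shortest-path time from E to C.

8 min

Shortest distances from E:
E: 0
F: 1  (via E)
B: 4  (via F)
H: 5  (via F)
A: 6  (via B)
C: 8  (via A)
Shortest route: E–F–B–A–C = 8 min.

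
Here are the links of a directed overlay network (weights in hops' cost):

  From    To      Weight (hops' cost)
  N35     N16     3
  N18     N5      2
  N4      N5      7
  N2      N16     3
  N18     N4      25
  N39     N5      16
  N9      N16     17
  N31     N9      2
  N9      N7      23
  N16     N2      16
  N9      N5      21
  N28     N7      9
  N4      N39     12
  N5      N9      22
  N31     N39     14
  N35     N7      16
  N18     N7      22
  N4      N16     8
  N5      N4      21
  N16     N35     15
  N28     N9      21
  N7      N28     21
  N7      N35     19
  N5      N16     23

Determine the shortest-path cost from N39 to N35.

Running Dijkstra from N39:
N39: 0
N5: 16  (via N39)
N4: 37  (via N5)
N9: 38  (via N5)
N16: 39  (via N5)
N35: 54  (via N16)
Shortest route: N39 → N5 → N16 → N35 = 54 hops' cost.

54 hops' cost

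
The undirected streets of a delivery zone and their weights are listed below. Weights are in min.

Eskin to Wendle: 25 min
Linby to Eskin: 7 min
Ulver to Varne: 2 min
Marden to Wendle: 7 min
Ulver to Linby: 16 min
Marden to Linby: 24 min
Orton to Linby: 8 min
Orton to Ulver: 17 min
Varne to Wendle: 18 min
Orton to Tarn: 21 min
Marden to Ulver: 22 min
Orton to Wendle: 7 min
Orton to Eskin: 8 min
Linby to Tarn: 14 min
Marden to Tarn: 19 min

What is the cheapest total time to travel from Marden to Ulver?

Shortest distances from Marden:
Marden: 0
Wendle: 7  (via Marden)
Orton: 14  (via Wendle)
Tarn: 19  (via Marden)
Linby: 22  (via Orton)
Ulver: 22  (via Marden)
Shortest route: Marden → Ulver = 22 min.

22 min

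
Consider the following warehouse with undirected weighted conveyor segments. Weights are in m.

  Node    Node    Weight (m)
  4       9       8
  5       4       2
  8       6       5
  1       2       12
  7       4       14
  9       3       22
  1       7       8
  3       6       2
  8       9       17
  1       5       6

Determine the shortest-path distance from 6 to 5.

32 m

Compare a few routes:
6 → 8 → 9 → 4 → 5: 5+17+8+2 = 32
6 → 8 → 9 → 4 → 7 → 1 → 5: 5+17+8+14+8+6 = 58
6 → 3 → 9 → 4 → 5: 2+22+8+2 = 34
The minimum is 32 m via 6 → 8 → 9 → 4 → 5.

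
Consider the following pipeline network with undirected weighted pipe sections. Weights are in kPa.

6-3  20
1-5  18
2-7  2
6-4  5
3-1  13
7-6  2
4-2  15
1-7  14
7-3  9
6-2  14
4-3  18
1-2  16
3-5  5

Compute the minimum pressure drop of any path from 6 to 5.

Settle nodes by increasing distance from 6:
6: 0
7: 2  (via 6)
2: 4  (via 7)
4: 5  (via 6)
3: 11  (via 7)
1: 16  (via 7)
5: 16  (via 3)
Shortest route: 6–7–3–5 = 16 kPa.

16 kPa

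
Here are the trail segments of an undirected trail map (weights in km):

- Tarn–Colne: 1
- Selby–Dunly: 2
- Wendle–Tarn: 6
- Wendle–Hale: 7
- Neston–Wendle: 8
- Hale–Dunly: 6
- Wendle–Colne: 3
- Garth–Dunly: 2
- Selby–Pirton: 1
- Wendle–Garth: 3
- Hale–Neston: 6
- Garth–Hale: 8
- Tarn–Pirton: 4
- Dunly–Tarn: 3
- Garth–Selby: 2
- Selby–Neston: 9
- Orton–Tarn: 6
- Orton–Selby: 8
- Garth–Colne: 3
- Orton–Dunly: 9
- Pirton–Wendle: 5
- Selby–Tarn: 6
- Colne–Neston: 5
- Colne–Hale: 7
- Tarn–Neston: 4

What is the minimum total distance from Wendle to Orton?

10 km

Settle nodes by increasing distance from Wendle:
Wendle: 0
Garth: 3  (via Wendle)
Colne: 3  (via Wendle)
Tarn: 4  (via Colne)
Pirton: 5  (via Wendle)
Dunly: 5  (via Garth)
Selby: 5  (via Garth)
Hale: 7  (via Wendle)
Neston: 8  (via Wendle)
Orton: 10  (via Tarn)
Shortest route: Wendle–Colne–Tarn–Orton = 10 km.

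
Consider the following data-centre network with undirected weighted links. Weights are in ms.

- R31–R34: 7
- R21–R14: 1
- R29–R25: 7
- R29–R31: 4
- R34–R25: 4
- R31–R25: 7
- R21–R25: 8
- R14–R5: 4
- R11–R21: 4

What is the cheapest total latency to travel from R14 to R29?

Running Dijkstra from R14:
R14: 0
R21: 1  (via R14)
R5: 4  (via R14)
R11: 5  (via R21)
R25: 9  (via R21)
R34: 13  (via R25)
R29: 16  (via R25)
Shortest route: R14–R21–R25–R29 = 16 ms.

16 ms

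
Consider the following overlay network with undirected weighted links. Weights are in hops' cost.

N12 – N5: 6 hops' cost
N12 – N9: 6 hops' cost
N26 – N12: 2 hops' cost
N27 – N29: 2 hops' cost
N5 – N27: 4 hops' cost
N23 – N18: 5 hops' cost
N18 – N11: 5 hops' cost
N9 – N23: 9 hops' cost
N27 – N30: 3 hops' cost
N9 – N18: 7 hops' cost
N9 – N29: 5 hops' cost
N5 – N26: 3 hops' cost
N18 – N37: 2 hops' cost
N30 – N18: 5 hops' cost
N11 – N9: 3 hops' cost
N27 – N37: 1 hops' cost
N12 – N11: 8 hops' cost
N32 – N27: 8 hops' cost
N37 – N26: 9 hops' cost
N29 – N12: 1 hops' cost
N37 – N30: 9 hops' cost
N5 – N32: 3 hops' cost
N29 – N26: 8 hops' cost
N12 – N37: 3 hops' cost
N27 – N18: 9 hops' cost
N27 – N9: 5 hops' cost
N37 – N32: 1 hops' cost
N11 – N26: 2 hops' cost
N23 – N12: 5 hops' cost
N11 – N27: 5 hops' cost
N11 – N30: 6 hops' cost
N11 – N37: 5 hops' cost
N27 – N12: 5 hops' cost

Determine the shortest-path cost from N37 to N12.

Compare a few routes:
N37 → N27 → N29 → N12: 1+2+1 = 4
N37 → N12: 3 = 3
N37 → N27 → N12: 1+5 = 6
Cheapest is N37 → N12 at 3 hops' cost.

3 hops' cost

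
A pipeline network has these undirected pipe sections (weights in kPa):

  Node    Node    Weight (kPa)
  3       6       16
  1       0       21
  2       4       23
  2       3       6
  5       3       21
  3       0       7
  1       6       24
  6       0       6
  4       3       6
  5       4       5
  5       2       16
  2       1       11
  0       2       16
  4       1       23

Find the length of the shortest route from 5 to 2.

16 kPa

Compare a few routes:
5–2: 16 = 16
5–4–3–2: 5+6+6 = 17
The minimum is 16 kPa via 5–2.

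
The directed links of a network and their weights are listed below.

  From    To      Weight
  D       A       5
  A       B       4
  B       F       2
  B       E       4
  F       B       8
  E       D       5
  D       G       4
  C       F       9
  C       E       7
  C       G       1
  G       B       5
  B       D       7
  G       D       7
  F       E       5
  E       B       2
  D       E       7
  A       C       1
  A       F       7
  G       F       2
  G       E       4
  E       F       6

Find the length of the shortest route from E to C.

Shortest distances from E:
E: 0
B: 2  (via E)
F: 4  (via B)
D: 5  (via E)
G: 9  (via D)
A: 10  (via D)
C: 11  (via A)
Shortest route: E → D → A → C = 11.

11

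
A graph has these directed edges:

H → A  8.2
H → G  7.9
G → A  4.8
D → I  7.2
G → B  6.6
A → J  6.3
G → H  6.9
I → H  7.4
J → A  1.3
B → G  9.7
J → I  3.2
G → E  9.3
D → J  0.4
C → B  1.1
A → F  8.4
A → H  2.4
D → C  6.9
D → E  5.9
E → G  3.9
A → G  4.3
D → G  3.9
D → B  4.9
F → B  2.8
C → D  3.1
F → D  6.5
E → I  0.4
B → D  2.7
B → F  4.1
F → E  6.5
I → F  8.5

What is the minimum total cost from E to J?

13.6

Running Dijkstra from E:
E: 0
I: 0.4  (via E)
G: 3.9  (via E)
H: 7.8  (via I)
A: 8.7  (via G)
F: 8.9  (via I)
B: 10.5  (via G)
D: 13.2  (via B)
J: 13.6  (via D)
Shortest route: E → G → B → D → J = 13.6.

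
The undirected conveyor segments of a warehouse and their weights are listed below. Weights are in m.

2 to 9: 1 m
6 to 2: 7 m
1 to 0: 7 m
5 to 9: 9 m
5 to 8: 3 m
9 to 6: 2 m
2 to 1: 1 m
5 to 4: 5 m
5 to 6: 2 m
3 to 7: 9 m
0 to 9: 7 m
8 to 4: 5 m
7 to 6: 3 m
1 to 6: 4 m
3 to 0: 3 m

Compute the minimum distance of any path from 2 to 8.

Enumerating some paths:
2 - 9 - 5 - 8: 1+9+3 = 13
2 - 6 - 5 - 8: 7+2+3 = 12
2 - 1 - 6 - 5 - 8: 1+4+2+3 = 10
2 - 9 - 6 - 5 - 8: 1+2+2+3 = 8
The minimum is 8 m via 2 - 9 - 6 - 5 - 8.

8 m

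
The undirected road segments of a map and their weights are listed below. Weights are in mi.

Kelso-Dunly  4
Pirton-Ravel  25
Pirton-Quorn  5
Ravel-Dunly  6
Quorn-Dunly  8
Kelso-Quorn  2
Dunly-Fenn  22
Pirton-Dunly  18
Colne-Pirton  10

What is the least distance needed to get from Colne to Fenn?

43 mi

Compare a few routes:
Colne → Pirton → Quorn → Dunly → Fenn: 10+5+8+22 = 45
Colne → Pirton → Quorn → Kelso → Dunly → Fenn: 10+5+2+4+22 = 43
Colne → Pirton → Dunly → Fenn: 10+18+22 = 50
The minimum is 43 mi via Colne → Pirton → Quorn → Kelso → Dunly → Fenn.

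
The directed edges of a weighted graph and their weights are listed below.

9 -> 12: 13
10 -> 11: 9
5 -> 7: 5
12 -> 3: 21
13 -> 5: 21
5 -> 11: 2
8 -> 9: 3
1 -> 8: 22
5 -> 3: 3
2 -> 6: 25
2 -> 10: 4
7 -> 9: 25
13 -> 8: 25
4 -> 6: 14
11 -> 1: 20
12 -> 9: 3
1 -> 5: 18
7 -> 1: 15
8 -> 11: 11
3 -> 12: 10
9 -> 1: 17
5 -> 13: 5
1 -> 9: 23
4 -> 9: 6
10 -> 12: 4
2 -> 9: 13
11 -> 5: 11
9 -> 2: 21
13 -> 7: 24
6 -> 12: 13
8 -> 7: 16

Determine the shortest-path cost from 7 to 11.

35

Candidate routes:
7 - 1 - 5 - 11: 15+18+2 = 35
7 - 1 - 8 - 11: 15+22+11 = 48
7 - 9 - 2 - 10 - 11: 25+21+4+9 = 59
The minimum is 35 via 7 - 1 - 5 - 11.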